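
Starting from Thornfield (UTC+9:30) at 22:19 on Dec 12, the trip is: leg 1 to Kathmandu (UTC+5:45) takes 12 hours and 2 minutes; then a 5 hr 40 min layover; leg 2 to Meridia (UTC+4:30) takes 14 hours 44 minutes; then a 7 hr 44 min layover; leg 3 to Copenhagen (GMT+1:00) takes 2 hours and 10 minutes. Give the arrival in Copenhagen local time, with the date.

08:09 on December 14

Convert departure to UTC: 22:19 − 9:30 = 12:49 UTC on Dec 12.
Add 12 hours 2 minutes leg 1 → 00:51 UTC (Dec 13).
Add 5 hours 40 minutes layover in Kathmandu → 06:31 UTC.
Add 14 hours and 44 minutes leg 2 → 21:15 UTC.
Add 7 hours 44 minutes layover in Meridia → 04:59 UTC (Dec 14).
Add 2 hours 10 minutes leg 3 → 07:09 UTC.
Copenhagen is UTC+1:00, so local arrival = 07:09 + 1:00 = 08:09 on Dec 14.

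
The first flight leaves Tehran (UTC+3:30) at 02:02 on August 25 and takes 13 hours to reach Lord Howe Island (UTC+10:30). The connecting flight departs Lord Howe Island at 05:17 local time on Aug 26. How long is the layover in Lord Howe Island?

Convert departure to UTC: 02:02 − 3:30 = 22:32 UTC on Aug 24.
Add 13 hours flight time → 11:32 UTC (Aug 25).
Lord Howe Island is UTC+10:30, so local arrival = 11:32 + 10:30 = 22:02 on Aug 25.
Layover = 05:17 − 22:02 (+1 day) = 7 hours 15 minutes.

7 hours 15 minutes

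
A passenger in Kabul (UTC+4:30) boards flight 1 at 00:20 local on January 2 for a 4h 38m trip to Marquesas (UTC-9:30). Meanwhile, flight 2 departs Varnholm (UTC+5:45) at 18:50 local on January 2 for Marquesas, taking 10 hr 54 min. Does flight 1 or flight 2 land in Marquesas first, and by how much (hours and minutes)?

Flight 1 in UTC: 00:20 − 4:30 = 19:50 on Jan 1.
+4 hours 38 minutes → arrive 00:28 UTC on Jan 2.
Flight 2 in UTC: 18:50 − 5:45 = 13:05 on Jan 2.
+10 hours 54 minutes → arrive 23:59 UTC on Jan 2.
Flight 1 lands earlier by 23 hours 31 minutes.

the first, by 23 hours 31 minutes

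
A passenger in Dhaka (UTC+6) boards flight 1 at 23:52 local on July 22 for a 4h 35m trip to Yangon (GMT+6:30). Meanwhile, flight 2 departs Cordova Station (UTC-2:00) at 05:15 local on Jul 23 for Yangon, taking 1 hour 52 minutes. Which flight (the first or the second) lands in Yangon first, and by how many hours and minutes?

the first, by 10 hours 40 minutes

Flight 1 in UTC: 23:52 − 6:00 = 17:52 on Jul 22.
+4 hours and 35 minutes → arrive 22:27 UTC on Jul 22.
Flight 2 in UTC: 05:15 + 2:00 = 07:15 on Jul 23.
+1 hour and 52 minutes → arrive 09:07 UTC on Jul 23.
Flight 1 lands earlier by 10 hours 40 minutes.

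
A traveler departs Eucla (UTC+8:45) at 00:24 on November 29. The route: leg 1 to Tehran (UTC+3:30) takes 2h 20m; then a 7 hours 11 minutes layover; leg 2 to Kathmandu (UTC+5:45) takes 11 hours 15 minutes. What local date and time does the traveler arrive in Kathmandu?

18:10 on November 29

Convert departure to UTC: 00:24 − 8:45 = 15:39 UTC on Nov 28.
Add 2 hours 20 minutes leg 1 → 17:59 UTC.
Add 7 hours and 11 minutes layover in Tehran → 01:10 UTC (Nov 29).
Add 11 hours 15 minutes leg 2 → 12:25 UTC.
Kathmandu is UTC+5:45, so local arrival = 12:25 + 5:45 = 18:10 on Nov 29.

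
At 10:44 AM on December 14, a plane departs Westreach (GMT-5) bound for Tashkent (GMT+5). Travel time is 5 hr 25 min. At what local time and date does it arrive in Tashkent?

2:09 AM on December 15

Convert departure to UTC: 10:44 AM + 5:00 = 3:44 PM UTC on Dec 14.
Add 5 hours 25 minutes travel time → 9:09 PM UTC.
Tashkent is UTC+5:00, so local arrival = 9:09 PM + 5:00 = 2:09 AM on Dec 15.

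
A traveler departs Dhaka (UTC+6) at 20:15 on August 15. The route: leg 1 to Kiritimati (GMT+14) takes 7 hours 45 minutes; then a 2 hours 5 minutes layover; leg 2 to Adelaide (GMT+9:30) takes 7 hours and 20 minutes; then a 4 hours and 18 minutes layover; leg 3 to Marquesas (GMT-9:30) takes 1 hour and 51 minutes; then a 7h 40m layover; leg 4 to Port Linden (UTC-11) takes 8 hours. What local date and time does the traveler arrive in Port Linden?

18:14 on August 16

Convert departure to UTC: 20:15 − 6:00 = 14:15 UTC on Aug 15.
Add 7 hours and 45 minutes leg 1 → 22:00 UTC.
Add 2 hours and 5 minutes layover in Kiritimati → 00:05 UTC (Aug 16).
Add 7 hours 20 minutes leg 2 → 07:25 UTC.
Add 4 hours and 18 minutes layover in Adelaide → 11:43 UTC.
Add 1 hour and 51 minutes leg 3 → 13:34 UTC.
Add 7 hours and 40 minutes layover in Marquesas → 21:14 UTC.
Add 8 hours leg 4 → 05:14 UTC (Aug 17).
Port Linden is UTC−11:00, so local arrival = 05:14 − 11:00 = 18:14 on Aug 16.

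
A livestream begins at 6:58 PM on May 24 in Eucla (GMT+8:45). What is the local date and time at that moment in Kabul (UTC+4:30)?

2:43 PM on May 24

In UTC: 6:58 PM − 8:45 = 10:13 AM on May 24.
Kabul is UTC+4:30: 10:13 AM + 4:30 = 2:43 PM on May 24.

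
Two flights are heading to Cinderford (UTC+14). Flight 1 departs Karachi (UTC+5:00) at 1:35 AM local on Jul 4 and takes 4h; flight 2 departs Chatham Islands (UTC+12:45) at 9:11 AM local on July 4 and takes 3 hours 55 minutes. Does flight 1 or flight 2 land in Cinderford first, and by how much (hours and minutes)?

Flight 1 in UTC: 1:35 AM − 5:00 = 8:35 PM on Jul 3.
+4 hours → arrive 12:35 AM UTC on Jul 4.
Flight 2 in UTC: 9:11 AM − 12:45 = 8:26 PM on Jul 3.
+3 hours 55 minutes → arrive 12:21 AM UTC on Jul 4.
Flight 2 lands earlier by 14 minutes.

the second, by 14 minutes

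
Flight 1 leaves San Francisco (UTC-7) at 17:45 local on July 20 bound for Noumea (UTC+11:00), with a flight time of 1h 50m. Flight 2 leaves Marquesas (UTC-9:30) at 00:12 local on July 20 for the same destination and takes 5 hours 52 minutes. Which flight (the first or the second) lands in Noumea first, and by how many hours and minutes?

Flight 1 in UTC: 17:45 + 7:00 = 00:45 on Jul 21.
+1 hour 50 minutes → arrive 02:35 UTC on Jul 21.
Flight 2 in UTC: 00:12 + 9:30 = 09:42 on Jul 20.
+5 hours and 52 minutes → arrive 15:34 UTC on Jul 20.
Flight 2 lands earlier by 11 hours 1 minute.

the second, by 11 hours 1 minute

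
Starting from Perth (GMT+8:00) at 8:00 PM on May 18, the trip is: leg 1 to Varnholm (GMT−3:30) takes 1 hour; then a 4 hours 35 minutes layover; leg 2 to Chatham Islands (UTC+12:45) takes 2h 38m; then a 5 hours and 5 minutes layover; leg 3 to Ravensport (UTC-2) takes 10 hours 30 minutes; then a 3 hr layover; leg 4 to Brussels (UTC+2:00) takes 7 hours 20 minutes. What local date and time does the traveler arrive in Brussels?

12:08 AM on May 20

Convert departure to UTC: 8:00 PM − 8:00 = 12:00 PM UTC on May 18.
Add 1 hour leg 1 → 1:00 PM UTC.
Add 4 hours 35 minutes layover in Varnholm → 5:35 PM UTC.
Add 2 hours and 38 minutes leg 2 → 8:13 PM UTC.
Add 5 hours and 5 minutes layover in Chatham Islands → 1:18 AM UTC (May 19).
Add 10 hours and 30 minutes leg 3 → 11:48 AM UTC.
Add 3 hours layover in Ravensport → 2:48 PM UTC.
Add 7 hours and 20 minutes leg 4 → 10:08 PM UTC.
Brussels is UTC+2:00, so local arrival = 10:08 PM + 2:00 = 12:08 AM on May 20.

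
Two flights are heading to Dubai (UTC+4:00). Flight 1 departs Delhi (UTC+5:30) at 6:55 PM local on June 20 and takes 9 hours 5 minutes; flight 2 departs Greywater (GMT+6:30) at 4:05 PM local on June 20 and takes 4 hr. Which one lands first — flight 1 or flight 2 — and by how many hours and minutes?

the second, by 8 hours 55 minutes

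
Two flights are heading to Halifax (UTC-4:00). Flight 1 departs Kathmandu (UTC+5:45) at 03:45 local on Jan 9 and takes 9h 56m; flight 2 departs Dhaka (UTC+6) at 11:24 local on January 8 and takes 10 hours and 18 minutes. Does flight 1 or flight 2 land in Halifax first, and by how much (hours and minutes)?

Flight 1 in UTC: 03:45 − 5:45 = 22:00 on Jan 8.
+9 hours and 56 minutes → arrive 07:56 UTC on Jan 9.
Flight 2 in UTC: 11:24 − 6:00 = 05:24 on Jan 8.
+10 hours 18 minutes → arrive 15:42 UTC on Jan 8.
Flight 2 lands earlier by 16 hours 14 minutes.

the second, by 16 hours 14 minutes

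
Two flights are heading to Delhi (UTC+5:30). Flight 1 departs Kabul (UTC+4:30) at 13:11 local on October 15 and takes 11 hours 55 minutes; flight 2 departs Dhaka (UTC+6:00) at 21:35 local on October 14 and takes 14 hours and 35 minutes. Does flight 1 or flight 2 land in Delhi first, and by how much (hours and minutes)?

Flight 1 in UTC: 13:11 − 4:30 = 08:41 on Oct 15.
+11 hours and 55 minutes → arrive 20:36 UTC on Oct 15.
Flight 2 in UTC: 21:35 − 6:00 = 15:35 on Oct 14.
+14 hours and 35 minutes → arrive 06:10 UTC on Oct 15.
Flight 2 lands earlier by 14 hours 26 minutes.

the second, by 14 hours 26 minutes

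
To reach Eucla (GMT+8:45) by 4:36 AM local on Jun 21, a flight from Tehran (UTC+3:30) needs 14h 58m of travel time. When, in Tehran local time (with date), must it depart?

8:23 AM on Jun 20

Target arrival in UTC: 4:36 AM − 8:45 = 7:51 PM on Jun 20.
Subtract 14 hours and 58 minutes → departure 4:53 AM UTC on Jun 20.
Tehran is UTC+3:30: 4:53 AM + 3:30 = 8:23 AM on Jun 20.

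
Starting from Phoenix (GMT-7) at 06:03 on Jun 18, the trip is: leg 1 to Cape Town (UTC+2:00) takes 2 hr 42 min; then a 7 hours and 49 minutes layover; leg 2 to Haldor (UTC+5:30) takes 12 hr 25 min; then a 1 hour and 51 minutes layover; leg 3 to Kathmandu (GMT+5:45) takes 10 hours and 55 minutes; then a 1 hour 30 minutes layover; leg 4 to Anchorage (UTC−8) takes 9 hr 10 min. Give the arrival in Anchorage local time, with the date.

Convert departure to UTC: 06:03 + 7:00 = 13:03 UTC on Jun 18.
Add 2 hours 42 minutes leg 1 → 15:45 UTC.
Add 7 hours and 49 minutes layover in Cape Town → 23:34 UTC.
Add 12 hours 25 minutes leg 2 → 11:59 UTC (Jun 19).
Add 1 hour 51 minutes layover in Haldor → 13:50 UTC.
Add 10 hours 55 minutes leg 3 → 00:45 UTC (Jun 20).
Add 1 hour and 30 minutes layover in Kathmandu → 02:15 UTC.
Add 9 hours 10 minutes leg 4 → 11:25 UTC.
Anchorage is UTC−8:00, so local arrival = 11:25 − 8:00 = 03:25 on Jun 20.

03:25 on June 20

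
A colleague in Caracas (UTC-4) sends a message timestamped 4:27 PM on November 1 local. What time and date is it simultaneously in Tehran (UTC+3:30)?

In UTC: 4:27 PM + 4:00 = 8:27 PM on Nov 1.
Tehran is UTC+3:30: 8:27 PM + 3:30 = 11:57 PM on Nov 1.

11:57 PM on November 1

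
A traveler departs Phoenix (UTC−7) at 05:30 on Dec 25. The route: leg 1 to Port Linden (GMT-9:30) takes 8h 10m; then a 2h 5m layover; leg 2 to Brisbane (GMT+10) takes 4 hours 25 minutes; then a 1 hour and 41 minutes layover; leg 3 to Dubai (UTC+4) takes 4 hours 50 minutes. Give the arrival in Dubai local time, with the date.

13:41 on Dec 26

Convert departure to UTC: 05:30 + 7:00 = 12:30 UTC on Dec 25.
Add 8 hours and 10 minutes leg 1 → 20:40 UTC.
Add 2 hours 5 minutes layover in Port Linden → 22:45 UTC.
Add 4 hours 25 minutes leg 2 → 03:10 UTC (Dec 26).
Add 1 hour 41 minutes layover in Brisbane → 04:51 UTC.
Add 4 hours and 50 minutes leg 3 → 09:41 UTC.
Dubai is UTC+4:00, so local arrival = 09:41 + 4:00 = 13:41 on Dec 26.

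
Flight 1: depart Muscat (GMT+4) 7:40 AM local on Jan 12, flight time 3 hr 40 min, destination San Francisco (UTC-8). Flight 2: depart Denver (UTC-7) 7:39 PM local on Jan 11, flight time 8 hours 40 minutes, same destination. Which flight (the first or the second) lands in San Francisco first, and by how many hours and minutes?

Flight 1 in UTC: 7:40 AM − 4:00 = 3:40 AM on Jan 12.
+3 hours 40 minutes → arrive 7:20 AM UTC on Jan 12.
Flight 2 in UTC: 7:39 PM + 7:00 = 2:39 AM on Jan 12.
+8 hours 40 minutes → arrive 11:19 AM UTC on Jan 12.
Flight 1 lands earlier by 3 hours 59 minutes.

the first, by 3 hours 59 minutes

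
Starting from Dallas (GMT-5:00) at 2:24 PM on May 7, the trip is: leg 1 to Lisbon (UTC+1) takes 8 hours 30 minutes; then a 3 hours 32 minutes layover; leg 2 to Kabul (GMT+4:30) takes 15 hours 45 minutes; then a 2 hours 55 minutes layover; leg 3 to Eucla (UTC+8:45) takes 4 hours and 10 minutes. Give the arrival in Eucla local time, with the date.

Convert departure to UTC: 2:24 PM + 5:00 = 7:24 PM UTC on May 7.
Add 8 hours 30 minutes leg 1 → 3:54 AM UTC (May 8).
Add 3 hours and 32 minutes layover in Lisbon → 7:26 AM UTC.
Add 15 hours and 45 minutes leg 2 → 11:11 PM UTC.
Add 2 hours and 55 minutes layover in Kabul → 2:06 AM UTC (May 9).
Add 4 hours 10 minutes leg 3 → 6:16 AM UTC.
Eucla is UTC+8:45, so local arrival = 6:16 AM + 8:45 = 3:01 PM on May 9.

3:01 PM on May 9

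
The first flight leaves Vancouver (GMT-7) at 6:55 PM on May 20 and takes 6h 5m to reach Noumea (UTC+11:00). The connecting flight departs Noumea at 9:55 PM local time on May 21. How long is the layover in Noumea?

2 hours 55 minutes

Convert departure to UTC: 6:55 PM + 7:00 = 1:55 AM UTC on May 21.
Add 6 hours 5 minutes flight time → 8:00 AM UTC.
Noumea is UTC+11:00, so local arrival = 8:00 AM + 11:00 = 7:00 PM on May 21.
Layover = 9:55 PM − 7:00 PM = 2 hours 55 minutes.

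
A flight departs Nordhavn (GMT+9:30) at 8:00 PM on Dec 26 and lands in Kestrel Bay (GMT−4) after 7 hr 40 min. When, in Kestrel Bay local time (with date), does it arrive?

2:10 PM on Dec 26

Kestrel Bay is 13:30 behind Nordhavn.
After 7 hours and 40 minutes it is 3:40 AM (Dec 27) in Nordhavn.
Shift by the zone difference: 3:40 AM − 13:30 = 2:10 PM on Dec 26 in Kestrel Bay.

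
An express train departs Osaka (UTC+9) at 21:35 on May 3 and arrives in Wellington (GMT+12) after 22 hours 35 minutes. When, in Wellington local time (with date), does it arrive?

23:10 on May 4

Convert departure to UTC: 21:35 − 9:00 = 12:35 UTC on May 3.
Add 22 hours and 35 minutes travel time → 11:10 UTC (May 4).
Wellington is UTC+12:00, so local arrival = 11:10 + 12:00 = 23:10 on May 4.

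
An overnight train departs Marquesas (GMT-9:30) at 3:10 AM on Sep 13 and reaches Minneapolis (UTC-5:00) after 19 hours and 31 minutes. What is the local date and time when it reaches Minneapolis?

Minneapolis is 4:30 ahead of Marquesas.
After 19 hours and 31 minutes it is 10:41 PM in Marquesas.
Shift by the zone difference: 10:41 PM + 4:30 = 3:11 AM on Sep 14 in Minneapolis.

3:11 AM on September 14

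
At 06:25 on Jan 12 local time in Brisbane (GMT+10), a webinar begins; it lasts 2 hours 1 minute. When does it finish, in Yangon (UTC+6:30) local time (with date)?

Convert start to UTC: 06:25 − 10:00 = 20:25 UTC on Jan 11.
Add 2 hours and 1 minute duration → 22:26 UTC.
Yangon is UTC+6:30, so local end time = 22:26 + 6:30 = 04:56 on Jan 12.

04:56 on Jan 12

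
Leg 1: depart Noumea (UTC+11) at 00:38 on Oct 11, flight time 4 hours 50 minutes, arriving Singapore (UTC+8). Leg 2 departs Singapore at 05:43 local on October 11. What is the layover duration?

3 hours 15 minutes

Convert departure to UTC: 00:38 − 11:00 = 13:38 UTC on Oct 10.
Add 4 hours 50 minutes flight time → 18:28 UTC.
Singapore is UTC+8:00, so local arrival = 18:28 + 8:00 = 02:28 on Oct 11.
Layover = 05:43 − 02:28 = 3 hours 15 minutes.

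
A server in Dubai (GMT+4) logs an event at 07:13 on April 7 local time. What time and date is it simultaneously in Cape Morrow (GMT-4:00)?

23:13 on April 6

In UTC: 07:13 − 4:00 = 03:13 on Apr 7.
Cape Morrow is UTC−4:00: 03:13 − 4:00 = 23:13 on Apr 6.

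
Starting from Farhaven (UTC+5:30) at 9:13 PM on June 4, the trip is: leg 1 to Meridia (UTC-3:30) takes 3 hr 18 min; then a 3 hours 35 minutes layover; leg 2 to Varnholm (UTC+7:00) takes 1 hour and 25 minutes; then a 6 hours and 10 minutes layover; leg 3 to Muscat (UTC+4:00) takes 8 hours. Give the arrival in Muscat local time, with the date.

6:11 PM on June 5

Convert departure to UTC: 9:13 PM − 5:30 = 3:43 PM UTC on Jun 4.
Add 3 hours 18 minutes leg 1 → 7:01 PM UTC.
Add 3 hours and 35 minutes layover in Meridia → 10:36 PM UTC.
Add 1 hour and 25 minutes leg 2 → 12:01 AM UTC (Jun 5).
Add 6 hours and 10 minutes layover in Varnholm → 6:11 AM UTC.
Add 8 hours leg 3 → 2:11 PM UTC.
Muscat is UTC+4:00, so local arrival = 2:11 PM + 4:00 = 6:11 PM on Jun 5.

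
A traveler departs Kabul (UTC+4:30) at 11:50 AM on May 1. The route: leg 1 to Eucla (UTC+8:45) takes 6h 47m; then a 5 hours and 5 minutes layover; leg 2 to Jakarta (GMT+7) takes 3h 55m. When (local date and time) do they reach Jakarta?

Convert departure to UTC: 11:50 AM − 4:30 = 7:20 AM UTC on May 1.
Add 6 hours and 47 minutes leg 1 → 2:07 PM UTC.
Add 5 hours and 5 minutes layover in Eucla → 7:12 PM UTC.
Add 3 hours 55 minutes leg 2 → 11:07 PM UTC.
Jakarta is UTC+7:00, so local arrival = 11:07 PM + 7:00 = 6:07 AM on May 2.

6:07 AM on May 2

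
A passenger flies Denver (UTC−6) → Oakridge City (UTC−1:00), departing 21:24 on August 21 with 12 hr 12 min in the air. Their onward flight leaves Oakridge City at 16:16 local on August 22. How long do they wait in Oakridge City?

1 hour 40 minutes

Convert departure to UTC: 21:24 + 6:00 = 03:24 UTC on Aug 22.
Add 12 hours 12 minutes flight time → 15:36 UTC.
Oakridge City is UTC−1:00, so local arrival = 15:36 − 1:00 = 14:36 on Aug 22.
Layover = 16:16 − 14:36 = 1 hour 40 minutes.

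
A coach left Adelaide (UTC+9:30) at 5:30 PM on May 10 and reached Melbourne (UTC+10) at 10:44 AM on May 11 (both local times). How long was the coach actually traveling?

16 hours 44 minutes

Melbourne is 0:30 ahead of Adelaide.
Clock-face elapsed time (ignoring zones) is 17 hours 14 minutes.
Actual elapsed = 17 hours 14 minutes − 0:30 = 16 hours 44 minutes.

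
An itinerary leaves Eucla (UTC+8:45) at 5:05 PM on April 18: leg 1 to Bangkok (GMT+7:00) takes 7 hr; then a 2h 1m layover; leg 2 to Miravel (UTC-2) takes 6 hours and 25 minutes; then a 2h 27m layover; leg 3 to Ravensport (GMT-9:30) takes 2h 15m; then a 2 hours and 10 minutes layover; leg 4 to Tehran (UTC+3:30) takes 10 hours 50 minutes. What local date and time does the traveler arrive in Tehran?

Convert departure to UTC: 5:05 PM − 8:45 = 8:20 AM UTC on Apr 18.
Add 7 hours leg 1 → 3:20 PM UTC.
Add 2 hours and 1 minute layover in Bangkok → 5:21 PM UTC.
Add 6 hours and 25 minutes leg 2 → 11:46 PM UTC.
Add 2 hours 27 minutes layover in Miravel → 2:13 AM UTC (Apr 19).
Add 2 hours 15 minutes leg 3 → 4:28 AM UTC.
Add 2 hours 10 minutes layover in Ravensport → 6:38 AM UTC.
Add 10 hours and 50 minutes leg 4 → 5:28 PM UTC.
Tehran is UTC+3:30, so local arrival = 5:28 PM + 3:30 = 8:58 PM on Apr 19.

8:58 PM on Apr 19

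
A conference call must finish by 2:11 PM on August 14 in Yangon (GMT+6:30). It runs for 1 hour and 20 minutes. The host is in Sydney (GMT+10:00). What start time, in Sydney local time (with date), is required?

Target end time in UTC: 2:11 PM − 6:30 = 7:41 AM on Aug 14.
Subtract 1 hour 20 minutes → start 6:21 AM UTC on Aug 14.
Sydney is UTC+10:00: 6:21 AM + 10:00 = 4:21 PM on Aug 14.

4:21 PM on August 14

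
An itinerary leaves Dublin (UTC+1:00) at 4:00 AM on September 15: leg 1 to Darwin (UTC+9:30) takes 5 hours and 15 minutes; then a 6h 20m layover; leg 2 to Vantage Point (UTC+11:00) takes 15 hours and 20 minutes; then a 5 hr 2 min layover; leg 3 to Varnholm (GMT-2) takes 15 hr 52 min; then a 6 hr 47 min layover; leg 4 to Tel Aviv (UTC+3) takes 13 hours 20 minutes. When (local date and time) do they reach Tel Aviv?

1:56 AM on Sep 18

Convert departure to UTC: 4:00 AM − 1:00 = 3:00 AM UTC on Sep 15.
Add 5 hours and 15 minutes leg 1 → 8:15 AM UTC.
Add 6 hours 20 minutes layover in Darwin → 2:35 PM UTC.
Add 15 hours and 20 minutes leg 2 → 5:55 AM UTC (Sep 16).
Add 5 hours 2 minutes layover in Vantage Point → 10:57 AM UTC.
Add 15 hours 52 minutes leg 3 → 2:49 AM UTC (Sep 17).
Add 6 hours and 47 minutes layover in Varnholm → 9:36 AM UTC.
Add 13 hours 20 minutes leg 4 → 10:56 PM UTC.
Tel Aviv is UTC+3:00, so local arrival = 10:56 PM + 3:00 = 1:56 AM on Sep 18.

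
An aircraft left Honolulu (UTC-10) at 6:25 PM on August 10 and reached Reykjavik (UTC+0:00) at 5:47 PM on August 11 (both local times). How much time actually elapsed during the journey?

13 hours 22 minutes

Reykjavik is 10:00 ahead of Honolulu.
Clock-face elapsed time (ignoring zones) is 23 hours 22 minutes.
Actual elapsed = 23 hours 22 minutes − 10:00 = 13 hours 22 minutes.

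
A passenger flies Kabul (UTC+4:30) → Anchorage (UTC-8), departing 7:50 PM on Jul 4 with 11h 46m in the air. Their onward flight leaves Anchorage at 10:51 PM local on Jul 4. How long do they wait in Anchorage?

Convert departure to UTC: 7:50 PM − 4:30 = 3:20 PM UTC on Jul 4.
Add 11 hours 46 minutes flight time → 3:06 AM UTC (Jul 5).
Anchorage is UTC−8:00, so local arrival = 3:06 AM − 8:00 = 7:06 PM on Jul 4.
Layover = 10:51 PM − 7:06 PM = 3 hours 45 minutes.

3 hours 45 minutes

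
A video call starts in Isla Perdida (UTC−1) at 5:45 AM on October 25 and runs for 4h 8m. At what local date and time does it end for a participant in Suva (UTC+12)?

Convert start to UTC: 5:45 AM + 1:00 = 6:45 AM UTC on Oct 25.
Add 4 hours and 8 minutes duration → 10:53 AM UTC.
Suva is UTC+12:00, so local end time = 10:53 AM + 12:00 = 10:53 PM on Oct 25.

10:53 PM on October 25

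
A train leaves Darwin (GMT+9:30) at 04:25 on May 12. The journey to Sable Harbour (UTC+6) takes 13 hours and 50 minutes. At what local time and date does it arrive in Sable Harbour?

14:45 on May 12

Convert departure to UTC: 04:25 − 9:30 = 18:55 UTC on May 11.
Add 13 hours 50 minutes travel time → 08:45 UTC (May 12).
Sable Harbour is UTC+6:00, so local arrival = 08:45 + 6:00 = 14:45 on May 12.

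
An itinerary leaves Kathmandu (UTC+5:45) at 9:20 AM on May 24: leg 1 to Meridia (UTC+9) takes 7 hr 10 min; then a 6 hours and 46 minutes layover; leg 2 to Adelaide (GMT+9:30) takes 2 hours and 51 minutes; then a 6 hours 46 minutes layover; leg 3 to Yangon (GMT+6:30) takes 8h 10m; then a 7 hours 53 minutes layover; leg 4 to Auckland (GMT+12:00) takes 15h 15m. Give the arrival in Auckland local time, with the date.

10:26 PM on May 26

Convert departure to UTC: 9:20 AM − 5:45 = 3:35 AM UTC on May 24.
Add 7 hours and 10 minutes leg 1 → 10:45 AM UTC.
Add 6 hours and 46 minutes layover in Meridia → 5:31 PM UTC.
Add 2 hours and 51 minutes leg 2 → 8:22 PM UTC.
Add 6 hours 46 minutes layover in Adelaide → 3:08 AM UTC (May 25).
Add 8 hours and 10 minutes leg 3 → 11:18 AM UTC.
Add 7 hours and 53 minutes layover in Yangon → 7:11 PM UTC.
Add 15 hours and 15 minutes leg 4 → 10:26 AM UTC (May 26).
Auckland is UTC+12:00, so local arrival = 10:26 AM + 12:00 = 10:26 PM on May 26.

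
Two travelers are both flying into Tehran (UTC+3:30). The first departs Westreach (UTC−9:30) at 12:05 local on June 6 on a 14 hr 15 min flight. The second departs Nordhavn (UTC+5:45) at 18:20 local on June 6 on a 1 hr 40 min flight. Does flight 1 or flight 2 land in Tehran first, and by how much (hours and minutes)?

Flight 1 in UTC: 12:05 + 9:30 = 21:35 on Jun 6.
+14 hours 15 minutes → arrive 11:50 UTC on Jun 7.
Flight 2 in UTC: 18:20 − 5:45 = 12:35 on Jun 6.
+1 hour 40 minutes → arrive 14:15 UTC on Jun 6.
Flight 2 lands earlier by 21 hours 35 minutes.

the second, by 21 hours 35 minutes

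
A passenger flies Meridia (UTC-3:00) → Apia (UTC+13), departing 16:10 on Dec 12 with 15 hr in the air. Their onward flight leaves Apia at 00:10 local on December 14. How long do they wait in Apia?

1 hour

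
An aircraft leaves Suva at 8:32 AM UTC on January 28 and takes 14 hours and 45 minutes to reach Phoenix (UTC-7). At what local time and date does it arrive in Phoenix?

Departure is given in UTC: 8:32 AM on Jan 28.
Add 14 hours 45 minutes → 11:17 PM UTC.
Phoenix is UTC−7:00: 11:17 PM − 7:00 = 4:17 PM on Jan 28.

4:17 PM on Jan 28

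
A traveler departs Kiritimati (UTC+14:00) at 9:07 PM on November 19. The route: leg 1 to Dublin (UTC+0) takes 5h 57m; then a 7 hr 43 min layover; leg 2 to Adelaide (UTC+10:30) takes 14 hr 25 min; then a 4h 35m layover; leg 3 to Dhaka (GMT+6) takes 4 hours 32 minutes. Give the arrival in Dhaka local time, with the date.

2:19 AM on Nov 21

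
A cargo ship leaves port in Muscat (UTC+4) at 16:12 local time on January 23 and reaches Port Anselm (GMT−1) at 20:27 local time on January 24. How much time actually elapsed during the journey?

Port Anselm is 5:00 behind Muscat.
Clock-face elapsed time (ignoring zones) is 28 hours 15 minutes.
Actual elapsed = 28 hours 15 minutes + 5:00 = 33 hours 15 minutes.

33 hours 15 minutes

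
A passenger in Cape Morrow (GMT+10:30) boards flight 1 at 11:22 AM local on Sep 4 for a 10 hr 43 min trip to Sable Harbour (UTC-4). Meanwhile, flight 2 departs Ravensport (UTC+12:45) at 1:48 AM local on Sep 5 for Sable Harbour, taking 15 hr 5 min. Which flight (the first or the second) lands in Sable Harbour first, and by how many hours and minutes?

the first, by 16 hours 33 minutes

Flight 1 in UTC: 11:22 AM − 10:30 = 12:52 AM on Sep 4.
+10 hours and 43 minutes → arrive 11:35 AM UTC on Sep 4.
Flight 2 in UTC: 1:48 AM − 12:45 = 1:03 PM on Sep 4.
+15 hours 5 minutes → arrive 4:08 AM UTC on Sep 5.
Flight 1 lands earlier by 16 hours 33 minutes.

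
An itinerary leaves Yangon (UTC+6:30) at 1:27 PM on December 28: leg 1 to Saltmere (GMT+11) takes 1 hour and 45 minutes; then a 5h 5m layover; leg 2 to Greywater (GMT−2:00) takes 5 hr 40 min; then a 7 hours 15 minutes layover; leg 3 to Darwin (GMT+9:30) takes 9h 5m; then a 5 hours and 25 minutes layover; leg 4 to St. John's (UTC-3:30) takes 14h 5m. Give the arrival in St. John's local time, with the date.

Convert departure to UTC: 1:27 PM − 6:30 = 6:57 AM UTC on Dec 28.
Add 1 hour and 45 minutes leg 1 → 8:42 AM UTC.
Add 5 hours 5 minutes layover in Saltmere → 1:47 PM UTC.
Add 5 hours and 40 minutes leg 2 → 7:27 PM UTC.
Add 7 hours and 15 minutes layover in Greywater → 2:42 AM UTC (Dec 29).
Add 9 hours 5 minutes leg 3 → 11:47 AM UTC.
Add 5 hours 25 minutes layover in Darwin → 5:12 PM UTC.
Add 14 hours and 5 minutes leg 4 → 7:17 AM UTC (Dec 30).
St. John's is UTC−3:30, so local arrival = 7:17 AM − 3:30 = 3:47 AM on Dec 30.

3:47 AM on December 30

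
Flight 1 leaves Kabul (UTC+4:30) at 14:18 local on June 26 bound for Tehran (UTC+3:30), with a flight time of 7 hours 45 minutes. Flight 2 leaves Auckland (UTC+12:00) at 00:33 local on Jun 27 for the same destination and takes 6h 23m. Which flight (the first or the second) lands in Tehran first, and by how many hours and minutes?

the first, by 1 hour 23 minutes

Flight 1 in UTC: 14:18 − 4:30 = 09:48 on Jun 26.
+7 hours and 45 minutes → arrive 17:33 UTC on Jun 26.
Flight 2 in UTC: 00:33 − 12:00 = 12:33 on Jun 26.
+6 hours 23 minutes → arrive 18:56 UTC on Jun 26.
Flight 1 lands earlier by 1 hour 23 minutes.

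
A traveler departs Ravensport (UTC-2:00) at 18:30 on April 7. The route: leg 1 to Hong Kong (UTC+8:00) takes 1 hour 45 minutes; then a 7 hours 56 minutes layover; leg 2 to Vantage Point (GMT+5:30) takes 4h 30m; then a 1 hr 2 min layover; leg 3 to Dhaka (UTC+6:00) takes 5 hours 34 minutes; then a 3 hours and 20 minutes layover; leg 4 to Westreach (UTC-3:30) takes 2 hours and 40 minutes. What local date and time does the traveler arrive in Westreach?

19:47 on Apr 8

Convert departure to UTC: 18:30 + 2:00 = 20:30 UTC on Apr 7.
Add 1 hour and 45 minutes leg 1 → 22:15 UTC.
Add 7 hours and 56 minutes layover in Hong Kong → 06:11 UTC (Apr 8).
Add 4 hours and 30 minutes leg 2 → 10:41 UTC.
Add 1 hour and 2 minutes layover in Vantage Point → 11:43 UTC.
Add 5 hours and 34 minutes leg 3 → 17:17 UTC.
Add 3 hours and 20 minutes layover in Dhaka → 20:37 UTC.
Add 2 hours 40 minutes leg 4 → 23:17 UTC.
Westreach is UTC−3:30, so local arrival = 23:17 − 3:30 = 19:47 on Apr 8.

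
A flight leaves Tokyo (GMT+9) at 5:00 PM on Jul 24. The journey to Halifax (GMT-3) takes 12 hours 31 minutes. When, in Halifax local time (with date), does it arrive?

5:31 PM on Jul 24

Halifax is 12:00 behind Tokyo.
After 12 hours and 31 minutes it is 5:31 AM (Jul 25) in Tokyo.
Shift by the zone difference: 5:31 AM − 12:00 = 5:31 PM on Jul 24 in Halifax.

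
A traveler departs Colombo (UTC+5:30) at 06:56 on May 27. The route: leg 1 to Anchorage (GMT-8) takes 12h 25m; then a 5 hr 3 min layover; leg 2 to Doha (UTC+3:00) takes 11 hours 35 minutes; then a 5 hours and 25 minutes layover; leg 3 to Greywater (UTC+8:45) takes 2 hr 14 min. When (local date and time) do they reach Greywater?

22:53 on May 28

Convert departure to UTC: 06:56 − 5:30 = 01:26 UTC on May 27.
Add 12 hours and 25 minutes leg 1 → 13:51 UTC.
Add 5 hours 3 minutes layover in Anchorage → 18:54 UTC.
Add 11 hours and 35 minutes leg 2 → 06:29 UTC (May 28).
Add 5 hours 25 minutes layover in Doha → 11:54 UTC.
Add 2 hours 14 minutes leg 3 → 14:08 UTC.
Greywater is UTC+8:45, so local arrival = 14:08 + 8:45 = 22:53 on May 28.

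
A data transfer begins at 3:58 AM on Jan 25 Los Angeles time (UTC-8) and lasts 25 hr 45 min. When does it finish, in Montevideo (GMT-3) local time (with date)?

10:43 AM on January 26

Convert start to UTC: 3:58 AM + 8:00 = 11:58 AM UTC on Jan 25.
Add 25 hours and 45 minutes duration → 1:43 PM UTC (Jan 26).
Montevideo is UTC−3:00, so local end time = 1:43 PM − 3:00 = 10:43 AM on Jan 26.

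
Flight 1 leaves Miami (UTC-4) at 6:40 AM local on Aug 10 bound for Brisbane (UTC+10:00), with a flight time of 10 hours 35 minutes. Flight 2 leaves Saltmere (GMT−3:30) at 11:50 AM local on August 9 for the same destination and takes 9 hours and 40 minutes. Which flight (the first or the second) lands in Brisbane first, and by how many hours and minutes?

the second, by 20 hours 15 minutes

Flight 1 in UTC: 6:40 AM + 4:00 = 10:40 AM on Aug 10.
+10 hours 35 minutes → arrive 9:15 PM UTC on Aug 10.
Flight 2 in UTC: 11:50 AM + 3:30 = 3:20 PM on Aug 9.
+9 hours 40 minutes → arrive 1:00 AM UTC on Aug 10.
Flight 2 lands earlier by 20 hours 15 minutes.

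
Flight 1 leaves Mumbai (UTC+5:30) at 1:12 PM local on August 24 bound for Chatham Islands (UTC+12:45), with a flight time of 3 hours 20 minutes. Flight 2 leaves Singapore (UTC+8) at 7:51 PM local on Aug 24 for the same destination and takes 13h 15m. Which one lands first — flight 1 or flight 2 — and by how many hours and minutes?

the first, by 14 hours 4 minutes

Flight 1 in UTC: 1:12 PM − 5:30 = 7:42 AM on Aug 24.
+3 hours 20 minutes → arrive 11:02 AM UTC on Aug 24.
Flight 2 in UTC: 7:51 PM − 8:00 = 11:51 AM on Aug 24.
+13 hours 15 minutes → arrive 1:06 AM UTC on Aug 25.
Flight 1 lands earlier by 14 hours 4 minutes.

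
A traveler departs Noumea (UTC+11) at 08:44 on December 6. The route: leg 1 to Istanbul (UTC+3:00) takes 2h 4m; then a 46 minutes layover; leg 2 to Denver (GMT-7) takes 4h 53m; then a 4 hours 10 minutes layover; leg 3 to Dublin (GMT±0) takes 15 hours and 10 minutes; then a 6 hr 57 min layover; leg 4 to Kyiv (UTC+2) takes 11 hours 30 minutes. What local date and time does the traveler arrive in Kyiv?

Convert departure to UTC: 08:44 − 11:00 = 21:44 UTC on Dec 5.
Add 2 hours and 4 minutes leg 1 → 23:48 UTC.
Add 46 minutes layover in Istanbul → 00:34 UTC (Dec 6).
Add 4 hours 53 minutes leg 2 → 05:27 UTC.
Add 4 hours and 10 minutes layover in Denver → 09:37 UTC.
Add 15 hours 10 minutes leg 3 → 00:47 UTC (Dec 7).
Add 6 hours and 57 minutes layover in Dublin → 07:44 UTC.
Add 11 hours 30 minutes leg 4 → 19:14 UTC.
Kyiv is UTC+2:00, so local arrival = 19:14 + 2:00 = 21:14 on Dec 7.

21:14 on December 7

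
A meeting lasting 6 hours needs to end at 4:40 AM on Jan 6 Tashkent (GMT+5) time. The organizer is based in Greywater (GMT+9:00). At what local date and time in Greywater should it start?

2:40 AM on Jan 6

Target end time in UTC: 4:40 AM − 5:00 = 11:40 PM on Jan 5.
Subtract 6 hours → start 5:40 PM UTC on Jan 5.
Greywater is UTC+9:00: 5:40 PM + 9:00 = 2:40 AM on Jan 6.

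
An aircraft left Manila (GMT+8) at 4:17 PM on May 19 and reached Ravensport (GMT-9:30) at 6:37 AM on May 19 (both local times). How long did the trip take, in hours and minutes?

Departure in UTC: 4:17 PM − 8:00 = 8:17 AM on May 19.
Arrival in UTC: 6:37 AM + 9:30 = 4:07 PM on May 19.
Elapsed = 4:07 PM − 8:17 AM = 7 hours 50 minutes.

7 hours 50 minutes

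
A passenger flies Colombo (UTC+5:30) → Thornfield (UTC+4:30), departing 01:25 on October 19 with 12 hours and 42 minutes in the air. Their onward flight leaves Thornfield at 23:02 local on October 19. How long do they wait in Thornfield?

9 hours 55 minutes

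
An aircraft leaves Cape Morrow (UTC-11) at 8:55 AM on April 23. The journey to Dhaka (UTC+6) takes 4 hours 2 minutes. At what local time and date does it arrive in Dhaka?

5:57 AM on April 24

Dhaka is 17:00 ahead of Cape Morrow.
After 4 hours 2 minutes it is 12:57 PM in Cape Morrow.
Shift by the zone difference: 12:57 PM + 17:00 = 5:57 AM on Apr 24 in Dhaka.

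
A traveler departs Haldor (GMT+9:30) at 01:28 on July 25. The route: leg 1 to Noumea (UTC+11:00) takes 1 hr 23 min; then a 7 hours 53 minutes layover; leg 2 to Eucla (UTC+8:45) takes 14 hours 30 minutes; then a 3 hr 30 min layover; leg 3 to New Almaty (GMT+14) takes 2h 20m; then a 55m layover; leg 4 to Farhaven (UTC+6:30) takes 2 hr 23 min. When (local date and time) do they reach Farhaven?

07:22 on July 26

Convert departure to UTC: 01:28 − 9:30 = 15:58 UTC on Jul 24.
Add 1 hour and 23 minutes leg 1 → 17:21 UTC.
Add 7 hours 53 minutes layover in Noumea → 01:14 UTC (Jul 25).
Add 14 hours and 30 minutes leg 2 → 15:44 UTC.
Add 3 hours 30 minutes layover in Eucla → 19:14 UTC.
Add 2 hours and 20 minutes leg 3 → 21:34 UTC.
Add 55 minutes layover in New Almaty → 22:29 UTC.
Add 2 hours 23 minutes leg 4 → 00:52 UTC (Jul 26).
Farhaven is UTC+6:30, so local arrival = 00:52 + 6:30 = 07:22 on Jul 26.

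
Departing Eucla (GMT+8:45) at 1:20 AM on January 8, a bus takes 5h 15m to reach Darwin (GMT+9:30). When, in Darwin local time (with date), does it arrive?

Convert departure to UTC: 1:20 AM − 8:45 = 4:35 PM UTC on Jan 7.
Add 5 hours and 15 minutes travel time → 9:50 PM UTC.
Darwin is UTC+9:30, so local arrival = 9:50 PM + 9:30 = 7:20 AM on Jan 8.

7:20 AM on Jan 8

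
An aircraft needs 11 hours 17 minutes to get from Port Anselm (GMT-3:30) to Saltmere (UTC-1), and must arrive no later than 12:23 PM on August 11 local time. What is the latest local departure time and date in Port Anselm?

10:36 PM on August 10

Target arrival in UTC: 12:23 PM + 1:00 = 1:23 PM on Aug 11.
Subtract 11 hours 17 minutes → departure 2:06 AM UTC on Aug 11.
Port Anselm is UTC−3:30: 2:06 AM − 3:30 = 10:36 PM on Aug 10.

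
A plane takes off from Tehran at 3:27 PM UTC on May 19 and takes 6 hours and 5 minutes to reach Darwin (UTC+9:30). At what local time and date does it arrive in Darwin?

7:02 AM on May 20

Departure is given in UTC: 3:27 PM on May 19.
Add 6 hours and 5 minutes → 9:32 PM UTC.
Darwin is UTC+9:30: 9:32 PM + 9:30 = 7:02 AM on May 20.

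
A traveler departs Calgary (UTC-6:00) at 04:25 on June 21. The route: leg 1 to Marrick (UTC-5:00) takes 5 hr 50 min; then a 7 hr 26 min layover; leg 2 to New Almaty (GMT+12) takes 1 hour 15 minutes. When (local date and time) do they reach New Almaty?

12:56 on June 22

Convert departure to UTC: 04:25 + 6:00 = 10:25 UTC on Jun 21.
Add 5 hours 50 minutes leg 1 → 16:15 UTC.
Add 7 hours and 26 minutes layover in Marrick → 23:41 UTC.
Add 1 hour and 15 minutes leg 2 → 00:56 UTC (Jun 22).
New Almaty is UTC+12:00, so local arrival = 00:56 + 12:00 = 12:56 on Jun 22.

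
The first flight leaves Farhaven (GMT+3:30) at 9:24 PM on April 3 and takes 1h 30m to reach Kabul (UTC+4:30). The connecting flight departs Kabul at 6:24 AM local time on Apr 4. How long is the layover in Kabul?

Convert departure to UTC: 9:24 PM − 3:30 = 5:54 PM UTC on Apr 3.
Add 1 hour 30 minutes flight time → 7:24 PM UTC.
Kabul is UTC+4:30, so local arrival = 7:24 PM + 4:30 = 11:54 PM on Apr 3.
Layover = 6:24 AM − 11:54 PM (+1 day) = 6 hours 30 minutes.

6 hours 30 minutes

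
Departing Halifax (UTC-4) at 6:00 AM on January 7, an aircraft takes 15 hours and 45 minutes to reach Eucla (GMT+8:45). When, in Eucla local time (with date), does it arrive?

Convert departure to UTC: 6:00 AM + 4:00 = 10:00 AM UTC on Jan 7.
Add 15 hours and 45 minutes travel time → 1:45 AM UTC (Jan 8).
Eucla is UTC+8:45, so local arrival = 1:45 AM + 8:45 = 10:30 AM on Jan 8.

10:30 AM on Jan 8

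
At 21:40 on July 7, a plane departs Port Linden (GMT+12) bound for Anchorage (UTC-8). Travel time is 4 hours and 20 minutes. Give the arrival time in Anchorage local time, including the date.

06:00 on July 7

Anchorage is 20:00 behind Port Linden.
After 4 hours 20 minutes it is 02:00 (Jul 8) in Port Linden.
Shift by the zone difference: 02:00 − 20:00 = 06:00 on Jul 7 in Anchorage.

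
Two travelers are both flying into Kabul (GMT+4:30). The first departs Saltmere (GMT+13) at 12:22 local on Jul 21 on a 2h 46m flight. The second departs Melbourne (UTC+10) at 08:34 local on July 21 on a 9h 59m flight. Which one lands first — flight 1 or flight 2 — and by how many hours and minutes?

Flight 1 in UTC: 12:22 − 13:00 = 23:22 on Jul 20.
+2 hours and 46 minutes → arrive 02:08 UTC on Jul 21.
Flight 2 in UTC: 08:34 − 10:00 = 22:34 on Jul 20.
+9 hours 59 minutes → arrive 08:33 UTC on Jul 21.
Flight 1 lands earlier by 6 hours 25 minutes.

the first, by 6 hours 25 minutes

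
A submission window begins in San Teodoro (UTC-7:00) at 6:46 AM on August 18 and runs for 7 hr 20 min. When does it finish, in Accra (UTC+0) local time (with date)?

9:06 PM on August 18

Accra is 7:00 ahead of San Teodoro.
After 7 hours and 20 minutes it is 2:06 PM in San Teodoro.
Shift by the zone difference: 2:06 PM + 7:00 = 9:06 PM on Aug 18 in Accra.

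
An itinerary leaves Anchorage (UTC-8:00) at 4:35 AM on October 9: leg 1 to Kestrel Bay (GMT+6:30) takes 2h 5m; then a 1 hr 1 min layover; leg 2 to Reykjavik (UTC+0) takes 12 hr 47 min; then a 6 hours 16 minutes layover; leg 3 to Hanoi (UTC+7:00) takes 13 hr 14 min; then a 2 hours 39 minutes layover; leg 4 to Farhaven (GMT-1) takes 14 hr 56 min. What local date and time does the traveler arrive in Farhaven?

Convert departure to UTC: 4:35 AM + 8:00 = 12:35 PM UTC on Oct 9.
Add 2 hours 5 minutes leg 1 → 2:40 PM UTC.
Add 1 hour 1 minute layover in Kestrel Bay → 3:41 PM UTC.
Add 12 hours 47 minutes leg 2 → 4:28 AM UTC (Oct 10).
Add 6 hours 16 minutes layover in Reykjavik → 10:44 AM UTC.
Add 13 hours and 14 minutes leg 3 → 11:58 PM UTC.
Add 2 hours 39 minutes layover in Hanoi → 2:37 AM UTC (Oct 11).
Add 14 hours 56 minutes leg 4 → 5:33 PM UTC.
Farhaven is UTC−1:00, so local arrival = 5:33 PM − 1:00 = 4:33 PM on Oct 11.

4:33 PM on October 11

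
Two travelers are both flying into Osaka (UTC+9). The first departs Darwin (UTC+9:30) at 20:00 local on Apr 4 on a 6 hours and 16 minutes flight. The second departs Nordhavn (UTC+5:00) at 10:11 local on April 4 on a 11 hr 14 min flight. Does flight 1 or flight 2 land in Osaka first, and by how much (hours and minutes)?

Flight 1 in UTC: 20:00 − 9:30 = 10:30 on Apr 4.
+6 hours 16 minutes → arrive 16:46 UTC on Apr 4.
Flight 2 in UTC: 10:11 − 5:00 = 05:11 on Apr 4.
+11 hours 14 minutes → arrive 16:25 UTC on Apr 4.
Flight 2 lands earlier by 21 minutes.

the second, by 21 minutes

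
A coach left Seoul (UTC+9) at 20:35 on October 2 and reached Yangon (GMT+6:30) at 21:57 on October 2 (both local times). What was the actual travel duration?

Departure in UTC: 20:35 − 9:00 = 11:35 on Oct 2.
Arrival in UTC: 21:57 − 6:30 = 15:27 on Oct 2.
Elapsed = 15:27 − 11:35 = 3 hours 52 minutes.

3 hours 52 minutes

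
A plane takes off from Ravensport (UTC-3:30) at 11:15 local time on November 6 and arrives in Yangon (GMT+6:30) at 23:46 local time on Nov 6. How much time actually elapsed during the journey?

Yangon is 10:00 ahead of Ravensport.
Clock-face elapsed time (ignoring zones) is 12 hours 31 minutes.
Actual elapsed = 12 hours 31 minutes − 10:00 = 2 hours 31 minutes.

2 hours 31 minutes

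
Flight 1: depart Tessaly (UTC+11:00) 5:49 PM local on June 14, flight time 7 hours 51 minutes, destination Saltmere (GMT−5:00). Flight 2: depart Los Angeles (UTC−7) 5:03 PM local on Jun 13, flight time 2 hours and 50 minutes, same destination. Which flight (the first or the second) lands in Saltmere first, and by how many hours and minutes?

the second, by 11 hours 47 minutes

Flight 1 in UTC: 5:49 PM − 11:00 = 6:49 AM on Jun 14.
+7 hours and 51 minutes → arrive 2:40 PM UTC on Jun 14.
Flight 2 in UTC: 5:03 PM + 7:00 = 12:03 AM on Jun 14.
+2 hours 50 minutes → arrive 2:53 AM UTC on Jun 14.
Flight 2 lands earlier by 11 hours 47 minutes.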